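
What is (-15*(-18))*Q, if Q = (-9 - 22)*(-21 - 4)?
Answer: 209250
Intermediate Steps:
Q = 775 (Q = -31*(-25) = 775)
(-15*(-18))*Q = -15*(-18)*775 = 270*775 = 209250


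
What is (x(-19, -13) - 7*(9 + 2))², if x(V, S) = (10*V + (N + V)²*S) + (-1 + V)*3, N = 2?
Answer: 16679056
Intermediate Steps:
x(V, S) = -3 + 13*V + S*(2 + V)² (x(V, S) = (10*V + (2 + V)²*S) + (-1 + V)*3 = (10*V + S*(2 + V)²) + (-3 + 3*V) = -3 + 13*V + S*(2 + V)²)
(x(-19, -13) - 7*(9 + 2))² = ((-3 + 13*(-19) - 13*(2 - 19)²) - 7*(9 + 2))² = ((-3 - 247 - 13*(-17)²) - 7*11)² = ((-3 - 247 - 13*289) - 77)² = ((-3 - 247 - 3757) - 77)² = (-4007 - 77)² = (-4084)² = 16679056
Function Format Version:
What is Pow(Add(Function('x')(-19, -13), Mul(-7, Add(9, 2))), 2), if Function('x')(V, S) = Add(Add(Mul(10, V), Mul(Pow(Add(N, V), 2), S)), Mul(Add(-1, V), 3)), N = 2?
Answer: 16679056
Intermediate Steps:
Function('x')(V, S) = Add(-3, Mul(13, V), Mul(S, Pow(Add(2, V), 2))) (Function('x')(V, S) = Add(Add(Mul(10, V), Mul(Pow(Add(2, V), 2), S)), Mul(Add(-1, V), 3)) = Add(Add(Mul(10, V), Mul(S, Pow(Add(2, V), 2))), Add(-3, Mul(3, V))) = Add(-3, Mul(13, V), Mul(S, Pow(Add(2, V), 2))))
Pow(Add(Function('x')(-19, -13), Mul(-7, Add(9, 2))), 2) = Pow(Add(Add(-3, Mul(13, -19), Mul(-13, Pow(Add(2, -19), 2))), Mul(-7, Add(9, 2))), 2) = Pow(Add(Add(-3, -247, Mul(-13, Pow(-17, 2))), Mul(-7, 11)), 2) = Pow(Add(Add(-3, -247, Mul(-13, 289)), -77), 2) = Pow(Add(Add(-3, -247, -3757), -77), 2) = Pow(Add(-4007, -77), 2) = Pow(-4084, 2) = 16679056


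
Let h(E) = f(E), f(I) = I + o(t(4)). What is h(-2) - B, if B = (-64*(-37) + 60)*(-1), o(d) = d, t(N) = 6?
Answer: 2432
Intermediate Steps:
f(I) = 6 + I (f(I) = I + 6 = 6 + I)
h(E) = 6 + E
B = -2428 (B = (2368 + 60)*(-1) = 2428*(-1) = -2428)
h(-2) - B = (6 - 2) - 1*(-2428) = 4 + 2428 = 2432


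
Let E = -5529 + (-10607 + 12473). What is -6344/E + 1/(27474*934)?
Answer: 54263861989/31331734236 ≈ 1.7319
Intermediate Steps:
E = -3663 (E = -5529 + 1866 = -3663)
-6344/E + 1/(27474*934) = -6344/(-3663) + 1/(27474*934) = -6344*(-1/3663) + (1/27474)*(1/934) = 6344/3663 + 1/25660716 = 54263861989/31331734236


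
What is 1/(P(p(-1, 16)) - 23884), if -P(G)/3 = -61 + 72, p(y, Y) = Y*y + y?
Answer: -1/23917 ≈ -4.1811e-5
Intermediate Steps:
p(y, Y) = y + Y*y
P(G) = -33 (P(G) = -3*(-61 + 72) = -3*11 = -33)
1/(P(p(-1, 16)) - 23884) = 1/(-33 - 23884) = 1/(-23917) = -1/23917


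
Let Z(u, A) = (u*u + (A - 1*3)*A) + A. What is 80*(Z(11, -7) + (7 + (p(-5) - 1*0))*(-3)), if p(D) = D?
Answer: 14240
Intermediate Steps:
Z(u, A) = A + u² + A*(-3 + A) (Z(u, A) = (u² + (A - 3)*A) + A = (u² + (-3 + A)*A) + A = (u² + A*(-3 + A)) + A = A + u² + A*(-3 + A))
80*(Z(11, -7) + (7 + (p(-5) - 1*0))*(-3)) = 80*(((-7)² + 11² - 2*(-7)) + (7 + (-5 - 1*0))*(-3)) = 80*((49 + 121 + 14) + (7 + (-5 + 0))*(-3)) = 80*(184 + (7 - 5)*(-3)) = 80*(184 + 2*(-3)) = 80*(184 - 6) = 80*178 = 14240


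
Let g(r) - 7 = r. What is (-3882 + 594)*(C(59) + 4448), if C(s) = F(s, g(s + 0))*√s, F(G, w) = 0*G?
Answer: -14625024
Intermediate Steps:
g(r) = 7 + r
F(G, w) = 0
C(s) = 0 (C(s) = 0*√s = 0)
(-3882 + 594)*(C(59) + 4448) = (-3882 + 594)*(0 + 4448) = -3288*4448 = -14625024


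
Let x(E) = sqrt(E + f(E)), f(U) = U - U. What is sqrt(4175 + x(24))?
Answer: sqrt(4175 + 2*sqrt(6)) ≈ 64.652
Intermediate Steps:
f(U) = 0
x(E) = sqrt(E) (x(E) = sqrt(E + 0) = sqrt(E))
sqrt(4175 + x(24)) = sqrt(4175 + sqrt(24)) = sqrt(4175 + 2*sqrt(6))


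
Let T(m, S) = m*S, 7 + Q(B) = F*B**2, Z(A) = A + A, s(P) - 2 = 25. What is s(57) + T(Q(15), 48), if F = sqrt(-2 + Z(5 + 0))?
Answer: -309 + 21600*sqrt(2) ≈ 30238.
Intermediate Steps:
s(P) = 27 (s(P) = 2 + 25 = 27)
Z(A) = 2*A
F = 2*sqrt(2) (F = sqrt(-2 + 2*(5 + 0)) = sqrt(-2 + 2*5) = sqrt(-2 + 10) = sqrt(8) = 2*sqrt(2) ≈ 2.8284)
Q(B) = -7 + 2*sqrt(2)*B**2 (Q(B) = -7 + (2*sqrt(2))*B**2 = -7 + 2*sqrt(2)*B**2)
T(m, S) = S*m
s(57) + T(Q(15), 48) = 27 + 48*(-7 + 2*sqrt(2)*15**2) = 27 + 48*(-7 + 2*sqrt(2)*225) = 27 + 48*(-7 + 450*sqrt(2)) = 27 + (-336 + 21600*sqrt(2)) = -309 + 21600*sqrt(2)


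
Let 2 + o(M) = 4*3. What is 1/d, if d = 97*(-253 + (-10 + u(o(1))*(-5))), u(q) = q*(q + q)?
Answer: -1/122511 ≈ -8.1625e-6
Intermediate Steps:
o(M) = 10 (o(M) = -2 + 4*3 = -2 + 12 = 10)
u(q) = 2*q**2 (u(q) = q*(2*q) = 2*q**2)
d = -122511 (d = 97*(-253 + (-10 + (2*10**2)*(-5))) = 97*(-253 + (-10 + (2*100)*(-5))) = 97*(-253 + (-10 + 200*(-5))) = 97*(-253 + (-10 - 1000)) = 97*(-253 - 1010) = 97*(-1263) = -122511)
1/d = 1/(-122511) = -1/122511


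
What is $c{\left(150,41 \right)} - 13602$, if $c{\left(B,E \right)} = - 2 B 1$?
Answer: $-13902$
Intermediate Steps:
$c{\left(B,E \right)} = - 2 B$
$c{\left(150,41 \right)} - 13602 = \left(-2\right) 150 - 13602 = -300 - 13602 = -13902$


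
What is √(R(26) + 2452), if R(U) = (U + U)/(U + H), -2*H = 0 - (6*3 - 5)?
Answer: 2*√15335/5 ≈ 49.534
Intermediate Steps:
H = 13/2 (H = -(0 - (6*3 - 5))/2 = -(0 - (18 - 5))/2 = -(0 - 1*13)/2 = -(0 - 13)/2 = -½*(-13) = 13/2 ≈ 6.5000)
R(U) = 2*U/(13/2 + U) (R(U) = (U + U)/(U + 13/2) = (2*U)/(13/2 + U) = 2*U/(13/2 + U))
√(R(26) + 2452) = √(4*26/(13 + 2*26) + 2452) = √(4*26/(13 + 52) + 2452) = √(4*26/65 + 2452) = √(4*26*(1/65) + 2452) = √(8/5 + 2452) = √(12268/5) = 2*√15335/5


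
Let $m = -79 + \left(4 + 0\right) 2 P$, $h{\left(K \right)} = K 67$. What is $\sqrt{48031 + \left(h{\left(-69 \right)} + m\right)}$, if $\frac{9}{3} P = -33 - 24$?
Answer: $\sqrt{43177} \approx 207.79$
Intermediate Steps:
$P = -19$ ($P = \frac{-33 - 24}{3} = \frac{1}{3} \left(-57\right) = -19$)
$h{\left(K \right)} = 67 K$
$m = -231$ ($m = -79 + \left(4 + 0\right) 2 \left(-19\right) = -79 + 4 \cdot 2 \left(-19\right) = -79 + 8 \left(-19\right) = -79 - 152 = -231$)
$\sqrt{48031 + \left(h{\left(-69 \right)} + m\right)} = \sqrt{48031 + \left(67 \left(-69\right) - 231\right)} = \sqrt{48031 - 4854} = \sqrt{43177}$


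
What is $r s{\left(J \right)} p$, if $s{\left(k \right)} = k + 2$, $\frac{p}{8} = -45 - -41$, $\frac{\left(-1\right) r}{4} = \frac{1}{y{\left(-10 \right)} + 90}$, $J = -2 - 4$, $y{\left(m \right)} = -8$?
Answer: $- \frac{256}{41} \approx -6.2439$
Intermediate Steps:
$J = -6$ ($J = -2 - 4 = -6$)
$r = - \frac{2}{41}$ ($r = - \frac{4}{-8 + 90} = - \frac{4}{82} = \left(-4\right) \frac{1}{82} = - \frac{2}{41} \approx -0.048781$)
$p = -32$ ($p = 8 \left(-45 - -41\right) = 8 \left(-45 + 41\right) = 8 \left(-4\right) = -32$)
$s{\left(k \right)} = 2 + k$
$r s{\left(J \right)} p = - \frac{2 \left(2 - 6\right)}{41} \left(-32\right) = \left(- \frac{2}{41}\right) \left(-4\right) \left(-32\right) = \frac{8}{41} \left(-32\right) = - \frac{256}{41}$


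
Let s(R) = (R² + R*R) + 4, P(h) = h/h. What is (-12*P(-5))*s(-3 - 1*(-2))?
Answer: -72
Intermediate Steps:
P(h) = 1
s(R) = 4 + 2*R² (s(R) = (R² + R²) + 4 = 2*R² + 4 = 4 + 2*R²)
(-12*P(-5))*s(-3 - 1*(-2)) = (-12*1)*(4 + 2*(-3 - 1*(-2))²) = -12*(4 + 2*(-3 + 2)²) = -12*(4 + 2*(-1)²) = -12*(4 + 2*1) = -12*(4 + 2) = -12*6 = -72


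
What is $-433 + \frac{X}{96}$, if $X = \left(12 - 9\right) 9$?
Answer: $- \frac{13847}{32} \approx -432.72$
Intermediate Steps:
$X = 27$ ($X = 3 \cdot 9 = 27$)
$-433 + \frac{X}{96} = -433 + \frac{1}{96} \cdot 27 = -433 + \frac{9}{32} = - \frac{13847}{32}$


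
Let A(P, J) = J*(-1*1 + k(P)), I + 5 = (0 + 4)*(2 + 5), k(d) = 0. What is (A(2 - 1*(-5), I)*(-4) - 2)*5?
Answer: 450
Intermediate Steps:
I = 23 (I = -5 + (0 + 4)*(2 + 5) = -5 + 4*7 = -5 + 28 = 23)
A(P, J) = -J (A(P, J) = J*(-1*1 + 0) = J*(-1 + 0) = J*(-1) = -J)
(A(2 - 1*(-5), I)*(-4) - 2)*5 = (-1*23*(-4) - 2)*5 = (-23*(-4) - 2)*5 = (92 - 2)*5 = 90*5 = 450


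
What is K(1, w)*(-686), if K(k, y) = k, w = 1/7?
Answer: -686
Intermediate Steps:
w = ⅐ ≈ 0.14286
K(1, w)*(-686) = 1*(-686) = -686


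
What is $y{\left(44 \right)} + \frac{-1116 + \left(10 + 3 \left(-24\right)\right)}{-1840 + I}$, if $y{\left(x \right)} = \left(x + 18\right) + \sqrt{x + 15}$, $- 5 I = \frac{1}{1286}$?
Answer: $\frac{741109002}{11831201} + \sqrt{59} \approx 70.321$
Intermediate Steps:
$I = - \frac{1}{6430}$ ($I = - \frac{1}{5 \cdot 1286} = \left(- \frac{1}{5}\right) \frac{1}{1286} = - \frac{1}{6430} \approx -0.00015552$)
$y{\left(x \right)} = 18 + x + \sqrt{15 + x}$ ($y{\left(x \right)} = \left(18 + x\right) + \sqrt{15 + x} = 18 + x + \sqrt{15 + x}$)
$y{\left(44 \right)} + \frac{-1116 + \left(10 + 3 \left(-24\right)\right)}{-1840 + I} = \left(18 + 44 + \sqrt{15 + 44}\right) + \frac{-1116 + \left(10 + 3 \left(-24\right)\right)}{-1840 - \frac{1}{6430}} = \left(18 + 44 + \sqrt{59}\right) + \frac{-1116 + \left(10 - 72\right)}{- \frac{11831201}{6430}} = \left(62 + \sqrt{59}\right) + \left(-1116 - 62\right) \left(- \frac{6430}{11831201}\right) = \left(62 + \sqrt{59}\right) - - \frac{7574540}{11831201} = \left(62 + \sqrt{59}\right) + \frac{7574540}{11831201} = \frac{741109002}{11831201} + \sqrt{59}$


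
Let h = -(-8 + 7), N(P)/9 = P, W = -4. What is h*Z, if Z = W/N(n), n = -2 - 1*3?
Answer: 4/45 ≈ 0.088889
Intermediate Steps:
n = -5 (n = -2 - 3 = -5)
N(P) = 9*P
h = 1 (h = -1*(-1) = 1)
Z = 4/45 (Z = -4/(9*(-5)) = -4/(-45) = -4*(-1/45) = 4/45 ≈ 0.088889)
h*Z = 1*(4/45) = 4/45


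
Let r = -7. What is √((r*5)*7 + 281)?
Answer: 6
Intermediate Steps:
√((r*5)*7 + 281) = √(-7*5*7 + 281) = √(-35*7 + 281) = √(-245 + 281) = √36 = 6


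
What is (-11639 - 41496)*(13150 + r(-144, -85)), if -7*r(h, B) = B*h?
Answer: -4240704350/7 ≈ -6.0581e+8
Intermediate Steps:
r(h, B) = -B*h/7
(-11639 - 41496)*(13150 + r(-144, -85)) = (-11639 - 41496)*(13150 - ⅐*(-85)*(-144)) = -53135*(13150 - 12240/7) = -53135*79810/7 = -4240704350/7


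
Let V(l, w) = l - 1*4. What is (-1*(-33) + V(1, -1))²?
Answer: 900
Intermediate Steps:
V(l, w) = -4 + l (V(l, w) = l - 4 = -4 + l)
(-1*(-33) + V(1, -1))² = (-1*(-33) + (-4 + 1))² = (33 - 3)² = 30² = 900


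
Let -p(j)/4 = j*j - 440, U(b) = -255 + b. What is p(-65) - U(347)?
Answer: -15232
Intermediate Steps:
p(j) = 1760 - 4*j² (p(j) = -4*(j*j - 440) = -4*(j² - 440) = -4*(-440 + j²) = 1760 - 4*j²)
p(-65) - U(347) = (1760 - 4*(-65)²) - (-255 + 347) = (1760 - 4*4225) - 1*92 = (1760 - 16900) - 92 = -15140 - 92 = -15232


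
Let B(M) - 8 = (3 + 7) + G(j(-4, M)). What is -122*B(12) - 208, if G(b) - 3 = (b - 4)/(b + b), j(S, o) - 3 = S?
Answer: -3075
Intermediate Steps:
j(S, o) = 3 + S
G(b) = 3 + (-4 + b)/(2*b) (G(b) = 3 + (b - 4)/(b + b) = 3 + (-4 + b)/((2*b)) = 3 + (-4 + b)*(1/(2*b)) = 3 + (-4 + b)/(2*b))
B(M) = 47/2 (B(M) = 8 + ((3 + 7) + (7/2 - 2/(3 - 4))) = 8 + (10 + (7/2 - 2/(-1))) = 8 + (10 + (7/2 - 2*(-1))) = 8 + (10 + (7/2 + 2)) = 8 + (10 + 11/2) = 8 + 31/2 = 47/2)
-122*B(12) - 208 = -122*47/2 - 208 = -2867 - 208 = -3075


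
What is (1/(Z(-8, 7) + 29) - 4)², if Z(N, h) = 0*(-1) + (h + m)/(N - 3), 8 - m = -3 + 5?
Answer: 1471369/93636 ≈ 15.714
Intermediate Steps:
m = 6 (m = 8 - (-3 + 5) = 8 - 1*2 = 8 - 2 = 6)
Z(N, h) = (6 + h)/(-3 + N) (Z(N, h) = 0*(-1) + (h + 6)/(N - 3) = 0 + (6 + h)/(-3 + N) = (6 + h)/(-3 + N))
(1/(Z(-8, 7) + 29) - 4)² = (1/((6 + 7)/(-3 - 8) + 29) - 4)² = (1/(13/(-11) + 29) - 4)² = (1/(-1/11*13 + 29) - 4)² = (1/(-13/11 + 29) - 4)² = (1/(306/11) - 4)² = (11/306 - 4)² = (-1213/306)² = 1471369/93636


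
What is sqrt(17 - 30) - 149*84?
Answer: -12516 + I*sqrt(13) ≈ -12516.0 + 3.6056*I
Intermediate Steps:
sqrt(17 - 30) - 149*84 = sqrt(-13) - 12516 = I*sqrt(13) - 12516 = -12516 + I*sqrt(13)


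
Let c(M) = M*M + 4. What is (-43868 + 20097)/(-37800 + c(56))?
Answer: 23771/34660 ≈ 0.68583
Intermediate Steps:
c(M) = 4 + M² (c(M) = M² + 4 = 4 + M²)
(-43868 + 20097)/(-37800 + c(56)) = (-43868 + 20097)/(-37800 + (4 + 56²)) = -23771/(-37800 + (4 + 3136)) = -23771/(-37800 + 3140) = -23771/(-34660) = -23771*(-1/34660) = 23771/34660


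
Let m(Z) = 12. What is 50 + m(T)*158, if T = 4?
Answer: 1946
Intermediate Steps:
50 + m(T)*158 = 50 + 12*158 = 50 + 1896 = 1946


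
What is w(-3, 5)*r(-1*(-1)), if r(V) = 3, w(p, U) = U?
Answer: 15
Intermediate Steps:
w(-3, 5)*r(-1*(-1)) = 5*3 = 15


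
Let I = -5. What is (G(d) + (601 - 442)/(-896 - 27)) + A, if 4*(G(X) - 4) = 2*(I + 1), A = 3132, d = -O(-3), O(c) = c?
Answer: 2892523/923 ≈ 3133.8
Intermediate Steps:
d = 3 (d = -1*(-3) = 3)
G(X) = 2 (G(X) = 4 + (2*(-5 + 1))/4 = 4 + (2*(-4))/4 = 4 + (¼)*(-8) = 4 - 2 = 2)
(G(d) + (601 - 442)/(-896 - 27)) + A = (2 + (601 - 442)/(-896 - 27)) + 3132 = (2 + 159/(-923)) + 3132 = (2 + 159*(-1/923)) + 3132 = (2 - 159/923) + 3132 = 1687/923 + 3132 = 2892523/923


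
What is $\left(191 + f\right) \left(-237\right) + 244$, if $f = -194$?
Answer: $955$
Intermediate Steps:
$\left(191 + f\right) \left(-237\right) + 244 = \left(191 - 194\right) \left(-237\right) + 244 = \left(-3\right) \left(-237\right) + 244 = 711 + 244 = 955$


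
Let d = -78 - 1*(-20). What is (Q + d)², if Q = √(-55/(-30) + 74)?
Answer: (348 - √2730)²/36 ≈ 2429.7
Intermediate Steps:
Q = √2730/6 (Q = √(-55*(-1/30) + 74) = √(11/6 + 74) = √(455/6) = √2730/6 ≈ 8.7082)
d = -58 (d = -78 + 20 = -58)
(Q + d)² = (√2730/6 - 58)² = (-58 + √2730/6)²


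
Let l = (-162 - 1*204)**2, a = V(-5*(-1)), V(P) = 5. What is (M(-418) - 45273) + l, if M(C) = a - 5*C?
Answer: 90778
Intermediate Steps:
a = 5
M(C) = 5 - 5*C
l = 133956 (l = (-162 - 204)**2 = (-366)**2 = 133956)
(M(-418) - 45273) + l = ((5 - 5*(-418)) - 45273) + 133956 = ((5 + 2090) - 45273) + 133956 = (2095 - 45273) + 133956 = -43178 + 133956 = 90778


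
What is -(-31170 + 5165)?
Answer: 26005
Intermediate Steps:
-(-31170 + 5165) = -1*(-26005) = 26005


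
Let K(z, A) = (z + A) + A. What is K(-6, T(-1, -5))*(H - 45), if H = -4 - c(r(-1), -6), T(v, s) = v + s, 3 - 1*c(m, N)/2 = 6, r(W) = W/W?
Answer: 774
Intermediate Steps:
r(W) = 1
c(m, N) = -6 (c(m, N) = 6 - 2*6 = 6 - 12 = -6)
T(v, s) = s + v
K(z, A) = z + 2*A (K(z, A) = (A + z) + A = z + 2*A)
H = 2 (H = -4 - 1*(-6) = -4 + 6 = 2)
K(-6, T(-1, -5))*(H - 45) = (-6 + 2*(-5 - 1))*(2 - 45) = (-6 + 2*(-6))*(-43) = (-6 - 12)*(-43) = -18*(-43) = 774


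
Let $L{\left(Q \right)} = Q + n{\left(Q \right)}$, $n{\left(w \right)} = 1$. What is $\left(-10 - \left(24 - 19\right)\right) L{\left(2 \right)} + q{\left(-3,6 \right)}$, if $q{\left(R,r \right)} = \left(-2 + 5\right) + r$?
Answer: $-36$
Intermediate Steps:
$q{\left(R,r \right)} = 3 + r$
$L{\left(Q \right)} = 1 + Q$ ($L{\left(Q \right)} = Q + 1 = 1 + Q$)
$\left(-10 - \left(24 - 19\right)\right) L{\left(2 \right)} + q{\left(-3,6 \right)} = \left(-10 - \left(24 - 19\right)\right) \left(1 + 2\right) + \left(3 + 6\right) = \left(-10 - \left(24 - 19\right)\right) 3 + 9 = \left(-10 - 5\right) 3 + 9 = \left(-15\right) 3 + 9 = -45 + 9 = -36$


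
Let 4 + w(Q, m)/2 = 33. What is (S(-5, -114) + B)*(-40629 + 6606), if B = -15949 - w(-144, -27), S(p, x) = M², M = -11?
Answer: 540489378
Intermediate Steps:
w(Q, m) = 58 (w(Q, m) = -8 + 2*33 = -8 + 66 = 58)
S(p, x) = 121 (S(p, x) = (-11)² = 121)
B = -16007 (B = -15949 - 1*58 = -15949 - 58 = -16007)
(S(-5, -114) + B)*(-40629 + 6606) = (121 - 16007)*(-40629 + 6606) = -15886*(-34023) = 540489378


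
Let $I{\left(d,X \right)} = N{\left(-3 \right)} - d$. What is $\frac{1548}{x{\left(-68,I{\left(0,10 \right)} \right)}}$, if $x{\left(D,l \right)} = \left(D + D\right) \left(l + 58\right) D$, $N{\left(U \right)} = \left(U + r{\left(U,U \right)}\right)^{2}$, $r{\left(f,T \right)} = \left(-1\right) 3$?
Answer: $\frac{387}{217328} \approx 0.0017807$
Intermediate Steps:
$r{\left(f,T \right)} = -3$
$N{\left(U \right)} = \left(-3 + U\right)^{2}$ ($N{\left(U \right)} = \left(U - 3\right)^{2} = \left(-3 + U\right)^{2}$)
$I{\left(d,X \right)} = 36 - d$ ($I{\left(d,X \right)} = \left(-3 - 3\right)^{2} - d = \left(-6\right)^{2} - d = 36 - d$)
$x{\left(D,l \right)} = 2 D^{2} \left(58 + l\right)$ ($x{\left(D,l \right)} = 2 D \left(58 + l\right) D = 2 D^{2} \left(58 + l\right)$)
$\frac{1548}{x{\left(-68,I{\left(0,10 \right)} \right)}} = \frac{1548}{2 \left(-68\right)^{2} \left(58 + \left(36 - 0\right)\right)} = \frac{1548}{2 \cdot 4624 \left(58 + \left(36 + 0\right)\right)} = \frac{1548}{2 \cdot 4624 \left(58 + 36\right)} = \frac{1548}{2 \cdot 4624 \cdot 94} = \frac{1548}{869312} = 1548 \cdot \frac{1}{869312} = \frac{387}{217328}$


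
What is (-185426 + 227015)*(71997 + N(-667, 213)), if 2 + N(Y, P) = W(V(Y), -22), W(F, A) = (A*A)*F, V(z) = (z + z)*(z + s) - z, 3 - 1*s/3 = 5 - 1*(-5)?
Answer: 18490725213939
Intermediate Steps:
s = -21 (s = 9 - 3*(5 - 1*(-5)) = 9 - 3*(5 + 5) = 9 - 3*10 = 9 - 30 = -21)
V(z) = -z + 2*z*(-21 + z) (V(z) = (z + z)*(z - 21) - z = (2*z)*(-21 + z) - z = 2*z*(-21 + z) - z = -z + 2*z*(-21 + z))
W(F, A) = F*A**2 (W(F, A) = A**2*F = F*A**2)
N(Y, P) = -2 + 484*Y*(-43 + 2*Y) (N(Y, P) = -2 + (Y*(-43 + 2*Y))*(-22)**2 = -2 + (Y*(-43 + 2*Y))*484 = -2 + 484*Y*(-43 + 2*Y))
(-185426 + 227015)*(71997 + N(-667, 213)) = (-185426 + 227015)*(71997 + (-2 - 20812*(-667) + 968*(-667)**2)) = 41589*(71997 + (-2 + 13881604 + 968*444889)) = 41589*(71997 + (-2 + 13881604 + 430652552)) = 41589*(71997 + 444534154) = 41589*444606151 = 18490725213939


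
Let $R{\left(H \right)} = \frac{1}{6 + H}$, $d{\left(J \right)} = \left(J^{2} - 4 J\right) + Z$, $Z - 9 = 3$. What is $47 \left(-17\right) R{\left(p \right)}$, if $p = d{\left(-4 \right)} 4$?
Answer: $- \frac{799}{182} \approx -4.3901$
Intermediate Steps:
$Z = 12$ ($Z = 9 + 3 = 12$)
$d{\left(J \right)} = 12 + J^{2} - 4 J$ ($d{\left(J \right)} = \left(J^{2} - 4 J\right) + 12 = 12 + J^{2} - 4 J$)
$p = 176$ ($p = \left(12 + \left(-4\right)^{2} - -16\right) 4 = \left(12 + 16 + 16\right) 4 = 44 \cdot 4 = 176$)
$47 \left(-17\right) R{\left(p \right)} = \frac{47 \left(-17\right)}{6 + 176} = - \frac{799}{182}$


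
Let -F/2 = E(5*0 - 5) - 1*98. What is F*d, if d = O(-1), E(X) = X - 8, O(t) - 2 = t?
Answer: 222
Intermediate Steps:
O(t) = 2 + t
E(X) = -8 + X
d = 1 (d = 2 - 1 = 1)
F = 222 (F = -2*((-8 + (5*0 - 5)) - 1*98) = -2*((-8 + (0 - 5)) - 98) = -2*((-8 - 5) - 98) = -2*(-13 - 98) = -2*(-111) = 222)
F*d = 222*1 = 222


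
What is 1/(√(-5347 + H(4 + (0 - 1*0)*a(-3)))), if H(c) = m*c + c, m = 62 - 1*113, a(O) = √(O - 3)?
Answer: -I*√3/129 ≈ -0.013427*I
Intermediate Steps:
a(O) = √(-3 + O)
m = -51 (m = 62 - 113 = -51)
H(c) = -50*c (H(c) = -51*c + c = -50*c)
1/(√(-5347 + H(4 + (0 - 1*0)*a(-3)))) = 1/(√(-5347 - 50*(4 + (0 - 1*0)*√(-3 - 3)))) = 1/(√(-5347 - 50*(4 + (0 + 0)*√(-6)))) = 1/(√(-5347 - 50*(4 + 0*(I*√6)))) = 1/(√(-5347 - 50*(4 + 0))) = 1/(√(-5347 - 50*4)) = 1/(√(-5347 - 200)) = 1/(√(-5547)) = 1/(43*I*√3) = -I*√3/129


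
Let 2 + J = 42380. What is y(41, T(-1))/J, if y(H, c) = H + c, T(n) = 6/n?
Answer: 5/6054 ≈ 0.00082590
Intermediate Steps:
J = 42378 (J = -2 + 42380 = 42378)
y(41, T(-1))/J = (41 + 6/(-1))/42378 = (41 + 6*(-1))*(1/42378) = (41 - 6)*(1/42378) = 35*(1/42378) = 5/6054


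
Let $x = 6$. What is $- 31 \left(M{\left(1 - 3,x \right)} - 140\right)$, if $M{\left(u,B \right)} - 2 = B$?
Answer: $4092$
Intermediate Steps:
$M{\left(u,B \right)} = 2 + B$
$- 31 \left(M{\left(1 - 3,x \right)} - 140\right) = - 31 \left(\left(2 + 6\right) - 140\right) = - 31 \left(8 - 140\right) = \left(-31\right) \left(-132\right) = 4092$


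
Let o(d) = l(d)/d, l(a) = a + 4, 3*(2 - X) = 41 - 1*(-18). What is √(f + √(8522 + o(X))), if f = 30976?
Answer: √(87011584 + 901*√82839)/53 ≈ 176.26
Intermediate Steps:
X = -53/3 (X = 2 - (41 - 1*(-18))/3 = 2 - (41 + 18)/3 = 2 - ⅓*59 = 2 - 59/3 = -53/3 ≈ -17.667)
l(a) = 4 + a
o(d) = (4 + d)/d
√(f + √(8522 + o(X))) = √(30976 + √(8522 + (4 - 53/3)/(-53/3))) = √(30976 + √(8522 - 3/53*(-41/3))) = √(30976 + √(8522 + 41/53)) = √(30976 + √(451707/53)) = √(30976 + 17*√82839/53)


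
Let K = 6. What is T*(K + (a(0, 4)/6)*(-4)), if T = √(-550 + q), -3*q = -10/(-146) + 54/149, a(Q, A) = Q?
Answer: 2*I*√585783130047/10877 ≈ 140.73*I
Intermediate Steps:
q = -4687/32631 (q = -(-10/(-146) + 54/149)/3 = -(-10*(-1/146) + 54*(1/149))/3 = -(5/73 + 54/149)/3 = -⅓*4687/10877 = -4687/32631 ≈ -0.14364)
T = I*√585783130047/32631 (T = √(-550 - 4687/32631) = √(-17951737/32631) = I*√585783130047/32631 ≈ 23.455*I)
T*(K + (a(0, 4)/6)*(-4)) = (I*√585783130047/32631)*(6 + (0/6)*(-4)) = (I*√585783130047/32631)*(6 + (0*(⅙))*(-4)) = (I*√585783130047/32631)*(6 + 0*(-4)) = (I*√585783130047/32631)*(6 + 0) = (I*√585783130047/32631)*6 = 2*I*√585783130047/10877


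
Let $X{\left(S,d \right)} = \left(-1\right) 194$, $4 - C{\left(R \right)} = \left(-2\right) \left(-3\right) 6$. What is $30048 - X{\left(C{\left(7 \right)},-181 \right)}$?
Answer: $30242$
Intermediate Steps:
$C{\left(R \right)} = -32$ ($C{\left(R \right)} = 4 - \left(-2\right) \left(-3\right) 6 = 4 - 6 \cdot 6 = 4 - 36 = -32$)
$X{\left(S,d \right)} = -194$
$30048 - X{\left(C{\left(7 \right)},-181 \right)} = 30048 - -194 = 30048 + 194 = 30242$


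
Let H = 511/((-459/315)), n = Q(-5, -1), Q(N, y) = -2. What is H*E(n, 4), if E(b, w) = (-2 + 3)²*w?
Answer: -71540/51 ≈ -1402.7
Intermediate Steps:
n = -2
E(b, w) = w (E(b, w) = 1²*w = 1*w = w)
H = -17885/51 (H = 511/((-459*1/315)) = 511/(-51/35) = 511*(-35/51) = -17885/51 ≈ -350.69)
H*E(n, 4) = -17885/51*4 = -71540/51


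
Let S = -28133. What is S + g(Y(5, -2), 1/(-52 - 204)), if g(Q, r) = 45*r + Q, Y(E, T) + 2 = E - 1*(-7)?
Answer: -7199533/256 ≈ -28123.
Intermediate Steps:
Y(E, T) = 5 + E (Y(E, T) = -2 + (E - 1*(-7)) = -2 + (E + 7) = -2 + (7 + E) = 5 + E)
g(Q, r) = Q + 45*r
S + g(Y(5, -2), 1/(-52 - 204)) = -28133 + ((5 + 5) + 45/(-52 - 204)) = -28133 + (10 + 45/(-256)) = -28133 + (10 + 45*(-1/256)) = -28133 + (10 - 45/256) = -28133 + 2515/256 = -7199533/256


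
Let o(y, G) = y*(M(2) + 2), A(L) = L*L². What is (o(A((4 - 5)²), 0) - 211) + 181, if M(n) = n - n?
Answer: -28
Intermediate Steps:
A(L) = L³
M(n) = 0
o(y, G) = 2*y (o(y, G) = y*(0 + 2) = y*2 = 2*y)
(o(A((4 - 5)²), 0) - 211) + 181 = (2*((4 - 5)²)³ - 211) + 181 = (2*((-1)²)³ - 211) + 181 = (2*1³ - 211) + 181 = (2*1 - 211) + 181 = (2 - 211) + 181 = -209 + 181 = -28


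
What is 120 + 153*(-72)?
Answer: -10896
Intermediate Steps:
120 + 153*(-72) = 120 - 11016 = -10896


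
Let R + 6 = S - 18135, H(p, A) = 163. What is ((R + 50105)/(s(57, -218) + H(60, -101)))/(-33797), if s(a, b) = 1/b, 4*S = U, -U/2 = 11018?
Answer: -5767190/1200908801 ≈ -0.0048024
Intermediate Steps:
U = -22036 (U = -2*11018 = -22036)
S = -5509 (S = (1/4)*(-22036) = -5509)
R = -23650 (R = -6 + (-5509 - 18135) = -6 - 23644 = -23650)
((R + 50105)/(s(57, -218) + H(60, -101)))/(-33797) = ((-23650 + 50105)/(1/(-218) + 163))/(-33797) = (26455/(-1/218 + 163))*(-1/33797) = (26455/(35533/218))*(-1/33797) = (26455*(218/35533))*(-1/33797) = (5767190/35533)*(-1/33797) = -5767190/1200908801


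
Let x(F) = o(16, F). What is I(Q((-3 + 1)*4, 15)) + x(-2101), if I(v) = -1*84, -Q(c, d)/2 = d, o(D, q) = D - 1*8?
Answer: -76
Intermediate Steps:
o(D, q) = -8 + D (o(D, q) = D - 8 = -8 + D)
Q(c, d) = -2*d
x(F) = 8 (x(F) = -8 + 16 = 8)
I(v) = -84
I(Q((-3 + 1)*4, 15)) + x(-2101) = -84 + 8 = -76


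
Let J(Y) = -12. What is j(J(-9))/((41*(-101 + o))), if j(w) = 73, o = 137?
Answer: 73/1476 ≈ 0.049458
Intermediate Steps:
j(J(-9))/((41*(-101 + o))) = 73/((41*(-101 + 137))) = 73/((41*36)) = 73/1476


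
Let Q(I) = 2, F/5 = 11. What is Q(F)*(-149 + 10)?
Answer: -278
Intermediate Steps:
F = 55 (F = 5*11 = 55)
Q(F)*(-149 + 10) = 2*(-149 + 10) = 2*(-139) = -278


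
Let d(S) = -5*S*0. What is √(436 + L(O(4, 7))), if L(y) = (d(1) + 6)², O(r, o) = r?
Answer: 2*√118 ≈ 21.726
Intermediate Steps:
d(S) = 0
L(y) = 36 (L(y) = (0 + 6)² = 6² = 36)
√(436 + L(O(4, 7))) = √(436 + 36) = √472 = 2*√118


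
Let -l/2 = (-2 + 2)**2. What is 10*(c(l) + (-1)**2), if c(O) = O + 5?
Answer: 60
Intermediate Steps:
l = 0 (l = -2*(-2 + 2)**2 = -2*0**2 = -2*0 = 0)
c(O) = 5 + O
10*(c(l) + (-1)**2) = 10*((5 + 0) + (-1)**2) = 10*(5 + 1) = 10*6 = 60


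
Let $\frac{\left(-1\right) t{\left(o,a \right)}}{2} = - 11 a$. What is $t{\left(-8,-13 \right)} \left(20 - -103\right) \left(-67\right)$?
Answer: $2356926$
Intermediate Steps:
$t{\left(o,a \right)} = 22 a$ ($t{\left(o,a \right)} = - 2 \left(- 11 a\right) = 22 a$)
$t{\left(-8,-13 \right)} \left(20 - -103\right) \left(-67\right) = 22 \left(-13\right) \left(20 - -103\right) \left(-67\right) = - 286 \left(20 + 103\right) \left(-67\right) = \left(-286\right) 123 \left(-67\right) = \left(-35178\right) \left(-67\right) = 2356926$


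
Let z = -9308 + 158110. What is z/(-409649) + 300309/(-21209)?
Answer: -126177223159/8688245641 ≈ -14.523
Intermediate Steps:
z = 148802
z/(-409649) + 300309/(-21209) = 148802/(-409649) + 300309/(-21209) = 148802*(-1/409649) + 300309*(-1/21209) = -148802/409649 - 300309/21209 = -126177223159/8688245641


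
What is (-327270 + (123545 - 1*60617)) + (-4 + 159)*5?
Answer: -263567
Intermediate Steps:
(-327270 + (123545 - 1*60617)) + (-4 + 159)*5 = (-327270 + (123545 - 60617)) + 155*5 = (-327270 + 62928) + 775 = -264342 + 775 = -263567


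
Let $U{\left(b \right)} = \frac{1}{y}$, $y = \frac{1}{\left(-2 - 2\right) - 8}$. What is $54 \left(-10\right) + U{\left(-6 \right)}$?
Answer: $-552$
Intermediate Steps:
$y = - \frac{1}{12}$ ($y = \frac{1}{\left(-2 - 2\right) - 8} = \frac{1}{-4 - 8} = \frac{1}{-12} = - \frac{1}{12} \approx -0.083333$)
$U{\left(b \right)} = -12$ ($U{\left(b \right)} = \frac{1}{- \frac{1}{12}} = -12$)
$54 \left(-10\right) + U{\left(-6 \right)} = 54 \left(-10\right) - 12 = -540 - 12 = -552$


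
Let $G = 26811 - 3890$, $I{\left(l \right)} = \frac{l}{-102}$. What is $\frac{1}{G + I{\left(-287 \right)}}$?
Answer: $\frac{102}{2338229} \approx 4.3623 \cdot 10^{-5}$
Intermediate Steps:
$I{\left(l \right)} = - \frac{l}{102}$ ($I{\left(l \right)} = l \left(- \frac{1}{102}\right) = - \frac{l}{102}$)
$G = 22921$ ($G = 26811 - 3890 = 22921$)
$\frac{1}{G + I{\left(-287 \right)}} = \frac{1}{22921 - - \frac{287}{102}} = \frac{1}{22921 + \frac{287}{102}} = \frac{1}{\frac{2338229}{102}} = \frac{102}{2338229}$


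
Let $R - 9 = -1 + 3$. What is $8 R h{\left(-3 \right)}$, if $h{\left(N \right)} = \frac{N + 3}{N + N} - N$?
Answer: $264$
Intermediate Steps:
$R = 11$ ($R = 9 + \left(-1 + 3\right) = 9 + 2 = 11$)
$h{\left(N \right)} = - N + \frac{3 + N}{2 N}$ ($h{\left(N \right)} = \frac{3 + N}{2 N} - N = - N + \frac{3 + N}{2 N}$)
$8 R h{\left(-3 \right)} = 8 \cdot 11 \left(\frac{1}{2} - -3 + \frac{3}{2 \left(-3\right)}\right) = 88 \left(\frac{1}{2} + 3 + \frac{3}{2} \left(- \frac{1}{3}\right)\right) = 88 \left(\frac{1}{2} + 3 - \frac{1}{2}\right) = 88 \cdot 3 = 264$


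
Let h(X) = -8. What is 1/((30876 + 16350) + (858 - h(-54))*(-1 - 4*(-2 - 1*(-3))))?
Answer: 1/42896 ≈ 2.3312e-5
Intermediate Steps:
1/((30876 + 16350) + (858 - h(-54))*(-1 - 4*(-2 - 1*(-3)))) = 1/((30876 + 16350) + (858 - 1*(-8))*(-1 - 4*(-2 - 1*(-3)))) = 1/(47226 + (858 + 8)*(-1 - 4*(-2 + 3))) = 1/(47226 + 866*(-1 - 4*1)) = 1/(47226 + 866*(-1 - 4)) = 1/(47226 + 866*(-5)) = 1/(47226 - 4330) = 1/42896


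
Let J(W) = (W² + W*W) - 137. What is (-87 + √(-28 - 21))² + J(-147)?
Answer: 50601 - 1218*I ≈ 50601.0 - 1218.0*I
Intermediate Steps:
J(W) = -137 + 2*W² (J(W) = (W² + W²) - 137 = 2*W² - 137 = -137 + 2*W²)
(-87 + √(-28 - 21))² + J(-147) = (-87 + √(-28 - 21))² + (-137 + 2*(-147)²) = (-87 + √(-49))² + (-137 + 2*21609) = (-87 + 7*I)² + (-137 + 43218) = (-87 + 7*I)² + 43081 = 43081 + (-87 + 7*I)²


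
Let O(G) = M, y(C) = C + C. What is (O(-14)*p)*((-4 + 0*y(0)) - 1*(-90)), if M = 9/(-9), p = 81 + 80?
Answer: -13846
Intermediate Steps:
p = 161
y(C) = 2*C
M = -1 (M = 9*(-⅑) = -1)
O(G) = -1
(O(-14)*p)*((-4 + 0*y(0)) - 1*(-90)) = (-1*161)*((-4 + 0*(2*0)) - 1*(-90)) = -161*((-4 + 0*0) + 90) = -161*((-4 + 0) + 90) = -161*(-4 + 90) = -161*86 = -13846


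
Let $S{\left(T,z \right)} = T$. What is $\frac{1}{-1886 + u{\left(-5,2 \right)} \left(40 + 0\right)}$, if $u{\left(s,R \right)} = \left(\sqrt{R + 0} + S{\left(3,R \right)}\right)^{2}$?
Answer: $- \frac{241}{329286} - \frac{20 \sqrt{2}}{164643} \approx -0.00090368$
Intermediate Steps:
$u{\left(s,R \right)} = \left(3 + \sqrt{R}\right)^{2}$ ($u{\left(s,R \right)} = \left(\sqrt{R + 0} + 3\right)^{2} = \left(\sqrt{R} + 3\right)^{2} = \left(3 + \sqrt{R}\right)^{2}$)
$\frac{1}{-1886 + u{\left(-5,2 \right)} \left(40 + 0\right)} = \frac{1}{-1886 + \left(3 + \sqrt{2}\right)^{2} \left(40 + 0\right)} = \frac{1}{-1886 + \left(3 + \sqrt{2}\right)^{2} \cdot 40} = \frac{1}{-1886 + 40 \left(3 + \sqrt{2}\right)^{2}}$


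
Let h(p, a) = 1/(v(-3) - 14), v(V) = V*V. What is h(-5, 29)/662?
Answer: -1/3310 ≈ -0.00030211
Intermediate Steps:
v(V) = V**2
h(p, a) = -1/5 (h(p, a) = 1/((-3)**2 - 14) = 1/(9 - 14) = 1/(-5) = -1/5)
h(-5, 29)/662 = -1/5/662 = -1/5*1/662 = -1/3310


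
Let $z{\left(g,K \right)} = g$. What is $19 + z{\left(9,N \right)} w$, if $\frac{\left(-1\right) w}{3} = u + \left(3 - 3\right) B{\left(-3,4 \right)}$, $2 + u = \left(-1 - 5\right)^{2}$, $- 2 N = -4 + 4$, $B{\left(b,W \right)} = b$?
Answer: $-899$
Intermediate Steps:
$N = 0$ ($N = - \frac{-4 + 4}{2} = \left(- \frac{1}{2}\right) 0 = 0$)
$u = 34$ ($u = -2 + \left(-1 - 5\right)^{2} = -2 + \left(-6\right)^{2} = -2 + 36 = 34$)
$w = -102$ ($w = - 3 \left(34 + \left(3 - 3\right) \left(-3\right)\right) = - 3 \left(34 + 0 \left(-3\right)\right) = - 3 \left(34 + 0\right) = \left(-3\right) 34 = -102$)
$19 + z{\left(9,N \right)} w = 19 + 9 \left(-102\right) = 19 - 918 = -899$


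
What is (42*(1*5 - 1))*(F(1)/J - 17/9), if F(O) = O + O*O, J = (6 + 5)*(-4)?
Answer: -10724/33 ≈ -324.97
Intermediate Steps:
J = -44 (J = 11*(-4) = -44)
F(O) = O + O²
(42*(1*5 - 1))*(F(1)/J - 17/9) = (42*(1*5 - 1))*((1*(1 + 1))/(-44) - 17/9) = (42*(5 - 1))*((1*2)*(-1/44) - 17*⅑) = (42*4)*(2*(-1/44) - 17/9) = 168*(-1/22 - 17/9) = 168*(-383/198) = -10724/33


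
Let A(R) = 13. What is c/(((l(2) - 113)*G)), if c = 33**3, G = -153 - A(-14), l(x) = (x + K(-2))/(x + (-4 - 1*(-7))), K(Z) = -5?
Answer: 179685/94288 ≈ 1.9057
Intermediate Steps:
l(x) = (-5 + x)/(3 + x) (l(x) = (x - 5)/(x + (-4 - 1*(-7))) = (-5 + x)/(x + (-4 + 7)) = (-5 + x)/(x + 3) = (-5 + x)/(3 + x))
G = -166 (G = -153 - 1*13 = -153 - 13 = -166)
c = 35937
c/(((l(2) - 113)*G)) = 35937/((((-5 + 2)/(3 + 2) - 113)*(-166))) = 35937/(((-3/5 - 113)*(-166))) = 35937/((-568/5*(-166))) = 35937/(94288/5) = 35937*(5/94288) = 179685/94288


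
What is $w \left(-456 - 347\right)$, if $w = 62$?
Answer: $-49786$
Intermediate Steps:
$w \left(-456 - 347\right) = 62 \left(-456 - 347\right) = 62 \left(-803\right) = -49786$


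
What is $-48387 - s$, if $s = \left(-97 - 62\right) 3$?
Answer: $-47910$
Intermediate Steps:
$s = -477$ ($s = \left(-159\right) 3 = -477$)
$-48387 - s = -48387 - -477 = -48387 + 477 = -47910$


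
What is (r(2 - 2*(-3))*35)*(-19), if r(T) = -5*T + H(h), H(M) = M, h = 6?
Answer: 22610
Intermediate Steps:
r(T) = 6 - 5*T (r(T) = -5*T + 6 = 6 - 5*T)
(r(2 - 2*(-3))*35)*(-19) = ((6 - 5*(2 - 2*(-3)))*35)*(-19) = ((6 - 5*(2 + 6))*35)*(-19) = ((6 - 5*8)*35)*(-19) = ((6 - 40)*35)*(-19) = -34*35*(-19) = -1190*(-19) = 22610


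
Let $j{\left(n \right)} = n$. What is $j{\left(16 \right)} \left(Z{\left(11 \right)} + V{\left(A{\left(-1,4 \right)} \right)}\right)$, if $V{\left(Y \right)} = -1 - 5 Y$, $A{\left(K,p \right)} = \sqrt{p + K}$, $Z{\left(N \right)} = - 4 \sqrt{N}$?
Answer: $-16 - 80 \sqrt{3} - 64 \sqrt{11} \approx -366.83$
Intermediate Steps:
$A{\left(K,p \right)} = \sqrt{K + p}$
$j{\left(16 \right)} \left(Z{\left(11 \right)} + V{\left(A{\left(-1,4 \right)} \right)}\right) = 16 \left(- 4 \sqrt{11} - \left(1 + 5 \sqrt{-1 + 4}\right)\right) = 16 \left(- 4 \sqrt{11} - \left(1 + 5 \sqrt{3}\right)\right) = 16 \left(-1 - 5 \sqrt{3} - 4 \sqrt{11}\right) = -16 - 80 \sqrt{3} - 64 \sqrt{11}$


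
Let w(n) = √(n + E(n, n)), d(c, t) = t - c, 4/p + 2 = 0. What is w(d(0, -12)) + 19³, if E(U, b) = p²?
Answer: 6859 + 2*I*√2 ≈ 6859.0 + 2.8284*I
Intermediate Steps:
p = -2 (p = 4/(-2 + 0) = 4/(-2) = 4*(-½) = -2)
E(U, b) = 4 (E(U, b) = (-2)² = 4)
w(n) = √(4 + n) (w(n) = √(n + 4) = √(4 + n))
w(d(0, -12)) + 19³ = √(4 + (-12 - 1*0)) + 19³ = √(4 + (-12 + 0)) + 6859 = √(4 - 12) + 6859 = √(-8) + 6859 = 2*I*√2 + 6859 = 6859 + 2*I*√2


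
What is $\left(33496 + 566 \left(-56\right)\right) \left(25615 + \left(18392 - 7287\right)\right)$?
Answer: $66096000$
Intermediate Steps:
$\left(33496 + 566 \left(-56\right)\right) \left(25615 + \left(18392 - 7287\right)\right) = \left(33496 - 31696\right) \left(25615 + 11105\right) = 1800 \cdot 36720 = 66096000$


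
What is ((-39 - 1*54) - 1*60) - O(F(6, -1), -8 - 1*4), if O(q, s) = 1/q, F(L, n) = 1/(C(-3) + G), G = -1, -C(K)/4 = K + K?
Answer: -176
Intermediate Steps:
C(K) = -8*K (C(K) = -4*(K + K) = -8*K)
F(L, n) = 1/23 (F(L, n) = 1/(-8*(-3) - 1) = 1/(24 - 1) = 1/23)
((-39 - 1*54) - 1*60) - O(F(6, -1), -8 - 1*4) = ((-39 - 1*54) - 1*60) - 1/1/23 = ((-39 - 54) - 60) - 1*23 = (-93 - 60) - 23 = -153 - 23 = -176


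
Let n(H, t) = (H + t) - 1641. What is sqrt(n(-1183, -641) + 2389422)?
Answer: 7*sqrt(48693) ≈ 1544.7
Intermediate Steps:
n(H, t) = -1641 + H + t
sqrt(n(-1183, -641) + 2389422) = sqrt((-1641 - 1183 - 641) + 2389422) = sqrt(-3465 + 2389422) = sqrt(2385957) = 7*sqrt(48693)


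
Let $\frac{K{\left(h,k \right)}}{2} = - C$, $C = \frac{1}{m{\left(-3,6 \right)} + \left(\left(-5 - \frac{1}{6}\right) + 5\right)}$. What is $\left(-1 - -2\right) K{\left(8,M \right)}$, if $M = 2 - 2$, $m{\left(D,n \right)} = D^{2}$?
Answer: $- \frac{12}{53} \approx -0.22642$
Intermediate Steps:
$M = 0$
$C = \frac{6}{53}$ ($C = \frac{1}{\left(-3\right)^{2} + \left(\left(-5 - \frac{1}{6}\right) + 5\right)} = \frac{1}{9 + \left(\left(-5 - \frac{1}{6}\right) + 5\right)} = \frac{1}{9 + \left(- \frac{31}{6} + 5\right)} = \frac{1}{9 - \frac{1}{6}} = \frac{1}{\frac{53}{6}} = \frac{6}{53} \approx 0.11321$)
$K{\left(h,k \right)} = - \frac{12}{53}$ ($K{\left(h,k \right)} = 2 \left(\left(-1\right) \frac{6}{53}\right) = 2 \left(- \frac{6}{53}\right) = - \frac{12}{53}$)
$\left(-1 - -2\right) K{\left(8,M \right)} = \left(-1 - -2\right) \left(- \frac{12}{53}\right) = \left(-1 + 2\right) \left(- \frac{12}{53}\right) = 1 \left(- \frac{12}{53}\right) = - \frac{12}{53}$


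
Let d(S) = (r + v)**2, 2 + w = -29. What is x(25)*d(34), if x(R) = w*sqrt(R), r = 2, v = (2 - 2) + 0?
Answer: -620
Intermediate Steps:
v = 0 (v = 0 + 0 = 0)
w = -31 (w = -2 - 29 = -31)
x(R) = -31*sqrt(R)
d(S) = 4 (d(S) = (2 + 0)**2 = 2**2 = 4)
x(25)*d(34) = -31*sqrt(25)*4 = -31*5*4 = -155*4 = -620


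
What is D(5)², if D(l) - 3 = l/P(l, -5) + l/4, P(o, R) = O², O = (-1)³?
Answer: 1369/16 ≈ 85.563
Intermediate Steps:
O = -1
P(o, R) = 1 (P(o, R) = (-1)² = 1)
D(l) = 3 + 5*l/4 (D(l) = 3 + (l/1 + l/4) = 3 + (l*1 + l*(¼)) = 3 + (l + l/4) = 3 + 5*l/4)
D(5)² = (3 + (5/4)*5)² = (3 + 25/4)² = (37/4)² = 1369/16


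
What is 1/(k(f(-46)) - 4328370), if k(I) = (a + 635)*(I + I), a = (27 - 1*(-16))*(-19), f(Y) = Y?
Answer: -1/4311626 ≈ -2.3193e-7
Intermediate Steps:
a = -817 (a = (27 + 16)*(-19) = 43*(-19) = -817)
k(I) = -364*I (k(I) = (-817 + 635)*(I + I) = -364*I)
1/(k(f(-46)) - 4328370) = 1/(-364*(-46) - 4328370) = 1/(16744 - 4328370) = 1/(-4311626) = -1/4311626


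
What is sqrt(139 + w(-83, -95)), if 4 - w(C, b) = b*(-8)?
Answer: I*sqrt(617) ≈ 24.839*I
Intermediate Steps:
w(C, b) = 4 + 8*b (w(C, b) = 4 - b*(-8) = 4 - (-8)*b = 4 + 8*b)
sqrt(139 + w(-83, -95)) = sqrt(139 + (4 + 8*(-95))) = sqrt(139 + (4 - 760)) = sqrt(139 - 756) = sqrt(-617) = I*sqrt(617)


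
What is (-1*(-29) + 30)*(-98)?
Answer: -5782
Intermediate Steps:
(-1*(-29) + 30)*(-98) = (29 + 30)*(-98) = 59*(-98) = -5782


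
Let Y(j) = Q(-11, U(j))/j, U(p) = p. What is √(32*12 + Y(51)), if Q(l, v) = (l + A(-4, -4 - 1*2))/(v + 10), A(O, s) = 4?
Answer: √3716453487/3111 ≈ 19.596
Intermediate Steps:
Q(l, v) = (4 + l)/(10 + v) (Q(l, v) = (l + 4)/(v + 10) = (4 + l)/(10 + v))
Y(j) = -7/(j*(10 + j)) (Y(j) = ((4 - 11)/(10 + j))/j = (-7/(10 + j))/j = -7/(j*(10 + j)))
√(32*12 + Y(51)) = √(32*12 - 7/(51*(10 + 51))) = √(384 - 7*1/51/61) = √(384 - 7*1/51*1/61) = √(384 - 7/3111) = √(1194617/3111) = √3716453487/3111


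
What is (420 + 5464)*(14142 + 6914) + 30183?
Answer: 123923687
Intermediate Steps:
(420 + 5464)*(14142 + 6914) + 30183 = 5884*21056 + 30183 = 123893504 + 30183 = 123923687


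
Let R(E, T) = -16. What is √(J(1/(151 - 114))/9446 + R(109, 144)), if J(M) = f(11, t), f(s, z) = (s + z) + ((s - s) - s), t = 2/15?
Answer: I*√80304153555/70845 ≈ 4.0*I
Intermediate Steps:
t = 2/15 (t = 2*(1/15) = 2/15 ≈ 0.13333)
f(s, z) = z (f(s, z) = (s + z) + (0 - s) = (s + z) - s = z)
J(M) = 2/15
√(J(1/(151 - 114))/9446 + R(109, 144)) = √((2/15)/9446 - 16) = √((2/15)*(1/9446) - 16) = √(1/70845 - 16) = √(-1133519/70845) = I*√80304153555/70845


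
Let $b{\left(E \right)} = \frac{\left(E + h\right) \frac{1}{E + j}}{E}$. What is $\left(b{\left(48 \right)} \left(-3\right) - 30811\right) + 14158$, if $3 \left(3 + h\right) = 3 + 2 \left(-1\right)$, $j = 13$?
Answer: $- \frac{6095015}{366} \approx -16653.0$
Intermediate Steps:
$h = - \frac{8}{3}$ ($h = -3 + \frac{3 + 2 \left(-1\right)}{3} = -3 + \frac{3 - 2}{3} = -3 + \frac{1}{3} \cdot 1 = -3 + \frac{1}{3} = - \frac{8}{3} \approx -2.6667$)
$b{\left(E \right)} = \frac{- \frac{8}{3} + E}{E \left(13 + E\right)}$ ($b{\left(E \right)} = \frac{\left(E - \frac{8}{3}\right) \frac{1}{E + 13}}{E} = \frac{\left(- \frac{8}{3} + E\right) \frac{1}{13 + E}}{E} = \frac{\frac{1}{13 + E} \left(- \frac{8}{3} + E\right)}{E} = \frac{- \frac{8}{3} + E}{E \left(13 + E\right)}$)
$\left(b{\left(48 \right)} \left(-3\right) - 30811\right) + 14158 = \left(\frac{- \frac{8}{3} + 48}{48 \left(13 + 48\right)} \left(-3\right) - 30811\right) + 14158 = \left(\frac{1}{48} \cdot \frac{1}{61} \cdot \frac{136}{3} \left(-3\right) - 30811\right) + 14158 = \left(\frac{17}{1098} \left(-3\right) - 30811\right) + 14158 = \left(- \frac{17}{366} - 30811\right) + 14158 = - \frac{11276843}{366} + 14158 = - \frac{6095015}{366}$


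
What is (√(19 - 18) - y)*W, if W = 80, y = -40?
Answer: 3280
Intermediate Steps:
(√(19 - 18) - y)*W = (√(19 - 18) - 1*(-40))*80 = (√1 + 40)*80 = (1 + 40)*80 = 41*80 = 3280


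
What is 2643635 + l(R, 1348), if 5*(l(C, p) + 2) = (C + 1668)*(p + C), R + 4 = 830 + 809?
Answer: 23071014/5 ≈ 4.6142e+6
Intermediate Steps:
R = 1635 (R = -4 + (830 + 809) = -4 + 1639 = 1635)
l(C, p) = -2 + (1668 + C)*(C + p)/5 (l(C, p) = -2 + ((C + 1668)*(p + C))/5 = -2 + ((1668 + C)*(C + p))/5 = -2 + (1668 + C)*(C + p)/5)
2643635 + l(R, 1348) = 2643635 + (-2 + (1/5)*1635**2 + (1668/5)*1635 + (1668/5)*1348 + (1/5)*1635*1348) = 2643635 + (-2 + (1/5)*2673225 + 545436 + 2248464/5 + 440796) = 2643635 + (-2 + 534645 + 545436 + 2248464/5 + 440796) = 2643635 + 9852839/5 = 23071014/5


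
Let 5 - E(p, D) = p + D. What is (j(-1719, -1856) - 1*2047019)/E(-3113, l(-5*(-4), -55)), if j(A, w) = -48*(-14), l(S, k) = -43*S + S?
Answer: -2046347/3958 ≈ -517.02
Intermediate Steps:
l(S, k) = -42*S
j(A, w) = 672
E(p, D) = 5 - D - p (E(p, D) = 5 - (p + D) = 5 - (D + p) = 5 + (-D - p) = 5 - D - p)
(j(-1719, -1856) - 1*2047019)/E(-3113, l(-5*(-4), -55)) = (672 - 1*2047019)/(5 - (-42)*(-5*(-4)) - 1*(-3113)) = (672 - 2047019)/(5 - (-42)*20 + 3113) = -2046347/(5 - 1*(-840) + 3113) = -2046347/(5 + 840 + 3113) = -2046347/3958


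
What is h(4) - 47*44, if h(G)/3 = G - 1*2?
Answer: -2062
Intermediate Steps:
h(G) = -6 + 3*G (h(G) = 3*(G - 1*2) = 3*(G - 2) = 3*(-2 + G) = -6 + 3*G)
h(4) - 47*44 = (-6 + 3*4) - 47*44 = (-6 + 12) - 2068 = 6 - 2068 = -2062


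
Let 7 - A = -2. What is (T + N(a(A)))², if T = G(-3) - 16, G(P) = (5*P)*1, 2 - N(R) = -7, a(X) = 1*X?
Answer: 484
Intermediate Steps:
A = 9 (A = 7 - 1*(-2) = 7 + 2 = 9)
a(X) = X
N(R) = 9 (N(R) = 2 - 1*(-7) = 2 + 7 = 9)
G(P) = 5*P
T = -31 (T = 5*(-3) - 16 = -15 - 16 = -31)
(T + N(a(A)))² = (-31 + 9)² = (-22)² = 484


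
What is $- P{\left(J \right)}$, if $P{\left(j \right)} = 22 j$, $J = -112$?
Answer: $2464$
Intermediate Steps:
$- P{\left(J \right)} = - 22 \left(-112\right) = \left(-1\right) \left(-2464\right) = 2464$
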